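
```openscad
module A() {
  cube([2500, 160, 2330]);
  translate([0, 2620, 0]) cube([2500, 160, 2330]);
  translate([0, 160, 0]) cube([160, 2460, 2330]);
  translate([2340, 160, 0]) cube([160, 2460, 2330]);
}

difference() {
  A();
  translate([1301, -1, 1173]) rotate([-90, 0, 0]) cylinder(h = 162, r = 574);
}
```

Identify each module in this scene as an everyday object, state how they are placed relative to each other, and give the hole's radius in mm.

The subtracted cylinder has r = 574 mm.

A is a house frame. The house frame has a circular hole through its front wall. The hole's radius is 574 mm.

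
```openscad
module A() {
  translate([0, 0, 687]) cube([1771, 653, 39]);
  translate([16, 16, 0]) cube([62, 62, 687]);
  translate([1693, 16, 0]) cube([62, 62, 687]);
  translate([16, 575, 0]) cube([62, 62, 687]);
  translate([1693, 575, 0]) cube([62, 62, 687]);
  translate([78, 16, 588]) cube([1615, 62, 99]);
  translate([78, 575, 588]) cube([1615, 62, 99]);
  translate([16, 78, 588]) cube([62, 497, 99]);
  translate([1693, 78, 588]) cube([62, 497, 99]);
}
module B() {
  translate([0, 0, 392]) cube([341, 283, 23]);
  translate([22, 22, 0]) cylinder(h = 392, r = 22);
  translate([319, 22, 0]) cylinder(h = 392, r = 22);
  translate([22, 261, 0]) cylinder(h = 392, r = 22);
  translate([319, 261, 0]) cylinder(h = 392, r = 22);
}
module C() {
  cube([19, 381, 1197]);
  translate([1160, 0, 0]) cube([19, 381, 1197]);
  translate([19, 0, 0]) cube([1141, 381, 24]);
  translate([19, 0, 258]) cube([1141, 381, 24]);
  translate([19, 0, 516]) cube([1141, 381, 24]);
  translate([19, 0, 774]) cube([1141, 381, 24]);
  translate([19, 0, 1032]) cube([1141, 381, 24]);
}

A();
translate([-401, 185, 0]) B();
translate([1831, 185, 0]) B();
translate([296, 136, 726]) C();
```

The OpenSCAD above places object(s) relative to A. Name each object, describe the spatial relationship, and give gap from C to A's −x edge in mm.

The bookshelf's min-x is at 296; the table's min-x is 0; gap = 296 mm.

A is a table. B is a stool. C is a bookshelf. Two stools sit around the table at the −x, +x sides. The bookshelf is on top of the table, centred. The gap from the bookshelf to the table's −x edge is 296 mm.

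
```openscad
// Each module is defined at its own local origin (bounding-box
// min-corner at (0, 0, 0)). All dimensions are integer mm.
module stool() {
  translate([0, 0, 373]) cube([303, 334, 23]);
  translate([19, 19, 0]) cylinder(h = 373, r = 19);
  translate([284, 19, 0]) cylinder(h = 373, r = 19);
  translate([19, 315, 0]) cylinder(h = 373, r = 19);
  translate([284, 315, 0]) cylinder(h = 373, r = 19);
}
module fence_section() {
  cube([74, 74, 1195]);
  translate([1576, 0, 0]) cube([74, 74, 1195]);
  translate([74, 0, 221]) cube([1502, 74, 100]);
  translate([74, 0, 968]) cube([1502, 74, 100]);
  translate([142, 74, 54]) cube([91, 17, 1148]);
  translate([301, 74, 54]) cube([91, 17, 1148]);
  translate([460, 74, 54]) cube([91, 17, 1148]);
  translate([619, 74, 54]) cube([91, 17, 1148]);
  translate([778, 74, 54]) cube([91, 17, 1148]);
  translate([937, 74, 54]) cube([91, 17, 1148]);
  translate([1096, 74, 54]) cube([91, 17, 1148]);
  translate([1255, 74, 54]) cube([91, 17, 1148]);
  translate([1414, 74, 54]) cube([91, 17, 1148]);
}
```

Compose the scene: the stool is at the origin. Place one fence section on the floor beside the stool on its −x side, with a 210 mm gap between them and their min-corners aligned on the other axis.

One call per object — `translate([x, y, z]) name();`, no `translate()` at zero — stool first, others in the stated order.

stool();
translate([-1860, 0, 0]) fence_section();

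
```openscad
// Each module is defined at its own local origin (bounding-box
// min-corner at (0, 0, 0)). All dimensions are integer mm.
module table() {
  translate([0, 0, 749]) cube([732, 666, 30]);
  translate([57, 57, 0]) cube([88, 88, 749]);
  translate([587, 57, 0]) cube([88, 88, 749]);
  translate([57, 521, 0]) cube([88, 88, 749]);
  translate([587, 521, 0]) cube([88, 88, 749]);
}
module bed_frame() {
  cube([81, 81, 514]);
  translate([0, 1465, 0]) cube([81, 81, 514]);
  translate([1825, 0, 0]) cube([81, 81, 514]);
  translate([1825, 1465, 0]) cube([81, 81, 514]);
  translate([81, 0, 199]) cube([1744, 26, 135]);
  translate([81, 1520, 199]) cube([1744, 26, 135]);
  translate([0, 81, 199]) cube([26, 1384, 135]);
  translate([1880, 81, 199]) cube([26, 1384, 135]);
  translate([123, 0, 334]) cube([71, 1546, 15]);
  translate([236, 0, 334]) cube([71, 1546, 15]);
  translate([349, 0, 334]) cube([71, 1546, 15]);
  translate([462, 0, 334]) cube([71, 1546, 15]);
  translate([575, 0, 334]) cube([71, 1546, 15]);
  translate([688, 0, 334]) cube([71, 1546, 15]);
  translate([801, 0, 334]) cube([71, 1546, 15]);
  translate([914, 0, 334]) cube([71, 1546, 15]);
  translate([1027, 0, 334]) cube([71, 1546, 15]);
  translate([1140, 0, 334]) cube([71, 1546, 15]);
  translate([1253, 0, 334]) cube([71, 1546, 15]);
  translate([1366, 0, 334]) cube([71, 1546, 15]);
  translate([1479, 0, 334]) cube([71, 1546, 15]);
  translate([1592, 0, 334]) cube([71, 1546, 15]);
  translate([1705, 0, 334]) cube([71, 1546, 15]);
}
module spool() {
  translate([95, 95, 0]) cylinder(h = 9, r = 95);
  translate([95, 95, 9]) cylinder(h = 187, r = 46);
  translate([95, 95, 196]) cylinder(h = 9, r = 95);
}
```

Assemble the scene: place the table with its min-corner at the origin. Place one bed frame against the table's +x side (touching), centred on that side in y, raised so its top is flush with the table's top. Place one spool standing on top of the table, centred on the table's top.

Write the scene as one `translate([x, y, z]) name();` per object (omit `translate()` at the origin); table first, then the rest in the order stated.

table();
translate([732, -440, 265]) bed_frame();
translate([271, 238, 779]) spool();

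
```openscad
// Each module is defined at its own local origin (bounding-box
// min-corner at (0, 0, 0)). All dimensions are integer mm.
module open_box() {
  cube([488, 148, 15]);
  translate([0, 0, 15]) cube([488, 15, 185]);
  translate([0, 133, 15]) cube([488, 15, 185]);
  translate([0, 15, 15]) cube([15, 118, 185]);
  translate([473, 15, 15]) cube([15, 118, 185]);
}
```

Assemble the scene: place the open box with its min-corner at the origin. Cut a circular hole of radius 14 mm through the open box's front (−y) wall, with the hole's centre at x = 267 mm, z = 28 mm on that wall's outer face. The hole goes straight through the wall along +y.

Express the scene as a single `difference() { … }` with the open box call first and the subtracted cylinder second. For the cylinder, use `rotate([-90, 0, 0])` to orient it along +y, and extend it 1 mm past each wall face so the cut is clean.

difference() {
  open_box();
  translate([267, -1, 28]) rotate([-90, 0, 0]) cylinder(h = 17, r = 14);
}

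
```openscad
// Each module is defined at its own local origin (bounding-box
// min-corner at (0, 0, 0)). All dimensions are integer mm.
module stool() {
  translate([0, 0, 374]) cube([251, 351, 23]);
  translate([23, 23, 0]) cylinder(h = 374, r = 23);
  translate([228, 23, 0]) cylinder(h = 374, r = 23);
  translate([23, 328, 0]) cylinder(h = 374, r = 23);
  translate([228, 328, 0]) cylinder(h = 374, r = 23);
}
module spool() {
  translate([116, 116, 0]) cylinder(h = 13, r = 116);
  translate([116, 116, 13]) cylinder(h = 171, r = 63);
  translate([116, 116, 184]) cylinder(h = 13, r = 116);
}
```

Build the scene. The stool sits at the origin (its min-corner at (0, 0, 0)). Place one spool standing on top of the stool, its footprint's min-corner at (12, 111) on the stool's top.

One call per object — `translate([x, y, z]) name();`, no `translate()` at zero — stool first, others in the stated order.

stool();
translate([12, 111, 397]) spool();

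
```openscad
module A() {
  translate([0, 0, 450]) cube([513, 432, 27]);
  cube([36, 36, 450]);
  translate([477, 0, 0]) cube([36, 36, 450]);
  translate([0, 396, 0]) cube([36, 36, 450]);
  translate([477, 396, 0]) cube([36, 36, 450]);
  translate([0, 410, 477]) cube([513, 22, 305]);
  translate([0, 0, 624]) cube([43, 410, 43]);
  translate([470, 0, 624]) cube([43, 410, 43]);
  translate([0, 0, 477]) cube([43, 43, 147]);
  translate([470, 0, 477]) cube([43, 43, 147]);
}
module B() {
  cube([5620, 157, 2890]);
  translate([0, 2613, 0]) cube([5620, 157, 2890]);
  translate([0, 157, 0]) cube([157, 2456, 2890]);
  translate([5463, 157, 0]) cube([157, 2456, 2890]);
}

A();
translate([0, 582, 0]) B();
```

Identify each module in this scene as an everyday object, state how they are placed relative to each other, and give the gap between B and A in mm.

The house frame's nearest face is 150 mm from the chair's +y face.

A is a chair. B is a house frame. The house frame is on the floor beside the chair on its +y side. The gap between the house frame and the chair is 150 mm.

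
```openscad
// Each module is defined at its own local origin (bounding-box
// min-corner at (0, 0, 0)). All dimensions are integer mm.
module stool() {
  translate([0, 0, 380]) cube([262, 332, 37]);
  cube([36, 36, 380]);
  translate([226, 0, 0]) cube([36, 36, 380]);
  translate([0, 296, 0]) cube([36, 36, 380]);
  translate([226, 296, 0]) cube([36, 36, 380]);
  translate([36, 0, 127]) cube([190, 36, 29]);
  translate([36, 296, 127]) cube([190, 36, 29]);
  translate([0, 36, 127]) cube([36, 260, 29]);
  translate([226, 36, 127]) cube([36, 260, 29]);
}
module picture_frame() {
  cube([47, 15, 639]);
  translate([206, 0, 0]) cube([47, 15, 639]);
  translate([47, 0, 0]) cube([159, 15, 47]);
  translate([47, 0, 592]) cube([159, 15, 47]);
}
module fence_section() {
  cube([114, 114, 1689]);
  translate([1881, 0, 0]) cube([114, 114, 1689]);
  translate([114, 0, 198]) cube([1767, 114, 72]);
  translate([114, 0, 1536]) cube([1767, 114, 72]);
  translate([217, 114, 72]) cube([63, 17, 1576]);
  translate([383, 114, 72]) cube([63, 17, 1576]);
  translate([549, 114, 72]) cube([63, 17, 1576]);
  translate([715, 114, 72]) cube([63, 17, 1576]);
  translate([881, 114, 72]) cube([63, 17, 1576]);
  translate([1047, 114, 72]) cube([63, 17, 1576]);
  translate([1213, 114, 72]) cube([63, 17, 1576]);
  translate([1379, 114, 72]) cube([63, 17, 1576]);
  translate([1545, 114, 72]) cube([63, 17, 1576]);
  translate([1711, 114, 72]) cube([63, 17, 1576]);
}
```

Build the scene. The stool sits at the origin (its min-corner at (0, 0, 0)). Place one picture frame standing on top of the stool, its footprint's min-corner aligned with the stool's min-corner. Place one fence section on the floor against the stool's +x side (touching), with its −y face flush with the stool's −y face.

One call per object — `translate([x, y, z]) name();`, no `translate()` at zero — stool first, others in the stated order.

stool();
translate([0, 0, 417]) picture_frame();
translate([262, 0, 0]) fence_section();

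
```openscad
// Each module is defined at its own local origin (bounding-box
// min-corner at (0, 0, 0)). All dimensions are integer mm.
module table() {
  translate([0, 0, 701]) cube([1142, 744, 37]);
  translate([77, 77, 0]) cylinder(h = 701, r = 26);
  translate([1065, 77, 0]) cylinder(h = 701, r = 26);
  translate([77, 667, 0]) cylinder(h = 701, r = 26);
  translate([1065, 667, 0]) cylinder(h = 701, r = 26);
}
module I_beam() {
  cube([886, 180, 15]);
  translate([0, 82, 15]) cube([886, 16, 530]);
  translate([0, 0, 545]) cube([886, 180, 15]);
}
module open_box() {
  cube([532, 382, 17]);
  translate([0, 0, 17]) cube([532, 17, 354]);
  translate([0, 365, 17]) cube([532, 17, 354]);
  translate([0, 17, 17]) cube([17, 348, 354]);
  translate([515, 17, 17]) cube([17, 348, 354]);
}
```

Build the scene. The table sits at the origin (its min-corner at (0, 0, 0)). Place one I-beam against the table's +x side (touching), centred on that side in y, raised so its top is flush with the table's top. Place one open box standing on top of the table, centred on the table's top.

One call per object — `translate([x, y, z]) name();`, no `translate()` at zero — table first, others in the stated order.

table();
translate([1142, 282, 178]) I_beam();
translate([305, 181, 738]) open_box();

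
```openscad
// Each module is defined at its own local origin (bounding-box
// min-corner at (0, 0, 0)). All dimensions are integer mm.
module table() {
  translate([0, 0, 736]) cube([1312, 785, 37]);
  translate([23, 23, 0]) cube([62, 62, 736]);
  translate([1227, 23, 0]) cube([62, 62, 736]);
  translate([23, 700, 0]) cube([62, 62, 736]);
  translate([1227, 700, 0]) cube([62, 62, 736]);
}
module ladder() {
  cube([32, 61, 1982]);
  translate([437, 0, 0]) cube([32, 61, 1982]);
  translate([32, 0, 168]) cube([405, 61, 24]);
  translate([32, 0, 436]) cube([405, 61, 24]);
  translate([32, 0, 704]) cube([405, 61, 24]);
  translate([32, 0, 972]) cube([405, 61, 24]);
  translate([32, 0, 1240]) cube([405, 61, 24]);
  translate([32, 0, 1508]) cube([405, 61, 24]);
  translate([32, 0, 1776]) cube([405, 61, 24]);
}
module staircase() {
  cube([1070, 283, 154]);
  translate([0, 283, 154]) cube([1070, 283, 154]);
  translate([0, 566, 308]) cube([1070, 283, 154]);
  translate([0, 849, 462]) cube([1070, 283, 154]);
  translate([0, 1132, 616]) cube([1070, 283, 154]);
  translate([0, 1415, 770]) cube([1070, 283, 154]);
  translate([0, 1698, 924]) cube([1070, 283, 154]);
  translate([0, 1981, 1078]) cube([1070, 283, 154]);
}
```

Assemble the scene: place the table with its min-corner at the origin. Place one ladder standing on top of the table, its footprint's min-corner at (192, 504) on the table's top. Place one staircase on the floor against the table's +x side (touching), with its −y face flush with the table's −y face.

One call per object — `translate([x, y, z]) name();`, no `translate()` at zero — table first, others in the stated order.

table();
translate([192, 504, 773]) ladder();
translate([1312, 0, 0]) staircase();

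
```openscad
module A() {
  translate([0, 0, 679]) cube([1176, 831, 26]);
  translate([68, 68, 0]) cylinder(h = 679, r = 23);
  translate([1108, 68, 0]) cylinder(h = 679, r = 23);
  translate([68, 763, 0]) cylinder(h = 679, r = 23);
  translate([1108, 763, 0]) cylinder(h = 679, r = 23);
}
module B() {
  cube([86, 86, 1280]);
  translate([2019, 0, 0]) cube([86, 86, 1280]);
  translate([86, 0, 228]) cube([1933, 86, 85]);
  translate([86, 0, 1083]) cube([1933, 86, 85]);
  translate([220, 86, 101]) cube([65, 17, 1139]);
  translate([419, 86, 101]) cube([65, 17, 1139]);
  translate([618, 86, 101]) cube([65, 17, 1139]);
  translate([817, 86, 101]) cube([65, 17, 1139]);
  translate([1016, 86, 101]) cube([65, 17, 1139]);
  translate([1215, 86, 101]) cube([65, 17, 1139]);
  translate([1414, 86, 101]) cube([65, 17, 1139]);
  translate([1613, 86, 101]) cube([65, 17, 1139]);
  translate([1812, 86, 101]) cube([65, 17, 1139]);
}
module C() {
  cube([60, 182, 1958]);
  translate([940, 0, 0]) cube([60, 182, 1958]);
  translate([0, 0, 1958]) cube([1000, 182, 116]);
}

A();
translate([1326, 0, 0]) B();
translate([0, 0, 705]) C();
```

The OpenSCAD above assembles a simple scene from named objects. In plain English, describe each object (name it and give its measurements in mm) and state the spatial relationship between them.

A is a table with a 1176×831 mm rectangular top, 26 mm thick, top surface at z = 705 mm, supported by four round legs of 46 mm diameter, each leg's bounding box inset 45 mm from the nearest pair of top edges, running from the floor.

B is a fence section. Two 86×86 mm posts, 1280 mm tall, stand on the floor with a clear span of 1933 mm between their inner faces. Two horizontal rails of 86×85 mm section span the gap between the posts with their undersides at z = 228 mm and z = 1083 mm, flush with the posts' −y face. 9 pickets, each 65 mm wide, 17 mm thick and 1139 mm tall, are fixed to the +y face of the rails with their bottoms at z = 101 mm, evenly spaced across the span with equal gaps (rounded down to the nearest mm) at the −x end and between each pair — any rounding remainder accumulates at the +x end.

C is a rectangular door frame: two vertical jambs of 60×182 mm section, 1958 mm tall, with a clear opening 880 mm wide between their inner faces. A header 116 mm tall and 182 mm deep lies on top of the jambs and spans the full outside width.

The fence section is on the floor beside the table on its +x side. The door frame is on top of the table.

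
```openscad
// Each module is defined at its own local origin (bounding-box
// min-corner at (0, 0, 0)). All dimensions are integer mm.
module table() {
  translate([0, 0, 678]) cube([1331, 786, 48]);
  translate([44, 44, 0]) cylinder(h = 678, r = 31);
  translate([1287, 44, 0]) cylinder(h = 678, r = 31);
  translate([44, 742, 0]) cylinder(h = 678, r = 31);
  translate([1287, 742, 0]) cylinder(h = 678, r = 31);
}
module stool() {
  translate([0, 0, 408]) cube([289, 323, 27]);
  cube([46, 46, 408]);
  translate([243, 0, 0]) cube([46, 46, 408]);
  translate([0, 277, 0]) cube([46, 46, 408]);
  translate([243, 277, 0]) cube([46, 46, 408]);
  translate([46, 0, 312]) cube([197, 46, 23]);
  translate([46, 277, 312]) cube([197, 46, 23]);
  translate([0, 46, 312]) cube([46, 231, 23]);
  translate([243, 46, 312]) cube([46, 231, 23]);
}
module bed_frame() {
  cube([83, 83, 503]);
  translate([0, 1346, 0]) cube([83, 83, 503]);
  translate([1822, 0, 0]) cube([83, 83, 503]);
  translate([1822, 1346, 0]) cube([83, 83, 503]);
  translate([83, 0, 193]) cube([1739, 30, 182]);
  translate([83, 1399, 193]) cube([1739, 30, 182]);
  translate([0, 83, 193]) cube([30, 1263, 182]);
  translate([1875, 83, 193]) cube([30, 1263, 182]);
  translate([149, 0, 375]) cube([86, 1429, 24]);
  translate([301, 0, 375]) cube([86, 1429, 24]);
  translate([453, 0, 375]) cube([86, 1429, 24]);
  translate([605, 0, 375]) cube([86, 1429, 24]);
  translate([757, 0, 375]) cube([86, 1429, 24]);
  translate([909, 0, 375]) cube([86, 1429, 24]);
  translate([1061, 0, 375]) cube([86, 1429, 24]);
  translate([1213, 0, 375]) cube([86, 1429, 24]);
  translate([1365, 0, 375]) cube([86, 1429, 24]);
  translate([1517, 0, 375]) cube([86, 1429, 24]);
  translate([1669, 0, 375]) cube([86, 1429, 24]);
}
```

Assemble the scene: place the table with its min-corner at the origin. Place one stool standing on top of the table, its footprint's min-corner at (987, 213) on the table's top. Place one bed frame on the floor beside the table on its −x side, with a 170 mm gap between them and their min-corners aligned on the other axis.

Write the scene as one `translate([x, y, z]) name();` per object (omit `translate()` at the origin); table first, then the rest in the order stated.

table();
translate([987, 213, 726]) stool();
translate([-2075, 0, 0]) bed_frame();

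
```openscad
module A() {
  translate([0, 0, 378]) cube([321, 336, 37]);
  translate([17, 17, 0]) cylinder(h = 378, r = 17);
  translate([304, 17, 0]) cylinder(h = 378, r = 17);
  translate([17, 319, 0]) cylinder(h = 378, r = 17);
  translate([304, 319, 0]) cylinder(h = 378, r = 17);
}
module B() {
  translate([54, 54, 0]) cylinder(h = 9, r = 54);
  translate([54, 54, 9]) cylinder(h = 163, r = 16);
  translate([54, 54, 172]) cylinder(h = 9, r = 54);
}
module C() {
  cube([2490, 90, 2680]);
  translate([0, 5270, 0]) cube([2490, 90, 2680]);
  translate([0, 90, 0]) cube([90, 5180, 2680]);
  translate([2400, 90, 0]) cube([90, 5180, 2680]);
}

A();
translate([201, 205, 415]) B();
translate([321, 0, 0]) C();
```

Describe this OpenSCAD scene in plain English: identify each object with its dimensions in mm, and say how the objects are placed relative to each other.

A is a four-legged stool. The seat is 321×336 mm, 37 mm thick, top at z = 415 mm. It stands on four round legs, each 34 mm in diameter, from z = 0 to the seat underside, each leg's axis is inset half a diameter from the nearest pair of seat edges (so the leg's bounding box is flush with the corner).

B is a spool: two coaxial disc flanges of radius 54 mm and thickness 9 mm, joined by a core cylinder of radius 16 mm and height 163 mm. The lower flange rests on z = 0 and the three cylinders share a vertical axis.

C is the wall frame of a small rectangular building: four walls, each 2680 mm tall and 90 mm thick, enclosing a footprint 2490 mm (x) by 5360 mm (y) outside-to-outside, with no floor or roof. The front and back walls (the −y and +y sides) span the full width; the two side walls fit between them.

The spool is on top of the stool. The house frame is against the stool's +x side, with their −y faces flush.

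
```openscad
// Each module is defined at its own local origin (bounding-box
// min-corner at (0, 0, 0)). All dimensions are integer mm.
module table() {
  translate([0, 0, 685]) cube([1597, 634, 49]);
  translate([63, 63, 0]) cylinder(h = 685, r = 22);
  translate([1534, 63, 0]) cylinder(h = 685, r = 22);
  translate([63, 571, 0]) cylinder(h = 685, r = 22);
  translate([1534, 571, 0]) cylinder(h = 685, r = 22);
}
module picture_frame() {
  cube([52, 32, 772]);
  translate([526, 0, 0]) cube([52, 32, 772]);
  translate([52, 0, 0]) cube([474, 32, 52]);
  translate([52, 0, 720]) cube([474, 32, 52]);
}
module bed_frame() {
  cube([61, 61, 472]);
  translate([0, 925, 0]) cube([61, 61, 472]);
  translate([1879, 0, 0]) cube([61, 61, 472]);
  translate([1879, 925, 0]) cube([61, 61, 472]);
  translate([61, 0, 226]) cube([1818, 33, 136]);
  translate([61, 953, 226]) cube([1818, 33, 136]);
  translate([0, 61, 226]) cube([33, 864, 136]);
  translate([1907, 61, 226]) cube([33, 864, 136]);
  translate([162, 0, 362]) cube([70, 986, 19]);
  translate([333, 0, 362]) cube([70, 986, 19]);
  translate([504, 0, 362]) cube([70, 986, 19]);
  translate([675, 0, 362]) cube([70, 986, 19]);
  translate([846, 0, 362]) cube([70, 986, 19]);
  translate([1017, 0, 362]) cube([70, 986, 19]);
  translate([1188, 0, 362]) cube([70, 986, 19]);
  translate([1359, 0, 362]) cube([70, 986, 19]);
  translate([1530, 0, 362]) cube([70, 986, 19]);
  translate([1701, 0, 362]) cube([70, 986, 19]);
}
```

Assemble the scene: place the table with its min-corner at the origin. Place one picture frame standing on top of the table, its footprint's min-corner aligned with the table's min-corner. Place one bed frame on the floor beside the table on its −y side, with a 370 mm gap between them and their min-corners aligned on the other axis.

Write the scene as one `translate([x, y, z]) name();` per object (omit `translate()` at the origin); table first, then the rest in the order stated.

table();
translate([0, 0, 734]) picture_frame();
translate([0, -1356, 0]) bed_frame();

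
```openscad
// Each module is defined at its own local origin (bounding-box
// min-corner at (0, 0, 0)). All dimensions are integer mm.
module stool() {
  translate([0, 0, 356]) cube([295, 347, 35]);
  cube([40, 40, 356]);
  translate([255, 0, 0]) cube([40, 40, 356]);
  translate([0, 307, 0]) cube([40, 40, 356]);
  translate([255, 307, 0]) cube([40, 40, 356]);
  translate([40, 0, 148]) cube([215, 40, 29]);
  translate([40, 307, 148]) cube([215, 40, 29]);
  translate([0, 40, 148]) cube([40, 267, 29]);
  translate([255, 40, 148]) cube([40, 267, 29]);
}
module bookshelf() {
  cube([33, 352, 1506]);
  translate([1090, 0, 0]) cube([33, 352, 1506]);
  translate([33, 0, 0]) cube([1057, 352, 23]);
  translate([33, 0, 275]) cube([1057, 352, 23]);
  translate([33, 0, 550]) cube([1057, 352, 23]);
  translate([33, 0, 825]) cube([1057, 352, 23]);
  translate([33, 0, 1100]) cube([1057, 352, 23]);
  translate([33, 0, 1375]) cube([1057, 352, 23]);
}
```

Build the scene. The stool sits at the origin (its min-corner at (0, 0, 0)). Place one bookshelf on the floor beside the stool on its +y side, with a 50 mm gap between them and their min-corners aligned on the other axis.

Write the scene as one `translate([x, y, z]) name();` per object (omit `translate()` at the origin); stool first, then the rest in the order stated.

stool();
translate([0, 397, 0]) bookshelf();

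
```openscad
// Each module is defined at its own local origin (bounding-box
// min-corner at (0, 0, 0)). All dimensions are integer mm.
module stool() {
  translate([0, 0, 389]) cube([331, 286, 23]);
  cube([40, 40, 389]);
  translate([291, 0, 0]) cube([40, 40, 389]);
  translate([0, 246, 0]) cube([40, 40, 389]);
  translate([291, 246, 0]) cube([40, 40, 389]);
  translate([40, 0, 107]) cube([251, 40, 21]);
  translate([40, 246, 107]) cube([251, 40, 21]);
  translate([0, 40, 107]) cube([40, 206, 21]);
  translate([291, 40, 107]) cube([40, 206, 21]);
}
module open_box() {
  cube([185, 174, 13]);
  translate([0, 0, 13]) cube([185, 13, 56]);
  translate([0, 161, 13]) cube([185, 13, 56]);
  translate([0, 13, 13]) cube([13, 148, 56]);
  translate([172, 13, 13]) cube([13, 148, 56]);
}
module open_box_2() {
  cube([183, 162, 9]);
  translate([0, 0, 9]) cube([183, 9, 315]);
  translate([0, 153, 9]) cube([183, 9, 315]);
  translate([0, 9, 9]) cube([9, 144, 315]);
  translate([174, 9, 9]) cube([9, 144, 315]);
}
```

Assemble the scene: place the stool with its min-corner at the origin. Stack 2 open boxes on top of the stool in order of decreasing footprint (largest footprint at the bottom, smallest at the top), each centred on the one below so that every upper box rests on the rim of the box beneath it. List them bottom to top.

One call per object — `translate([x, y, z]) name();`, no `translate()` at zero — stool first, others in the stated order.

stool();
translate([73, 56, 412]) open_box();
translate([74, 62, 481]) open_box_2();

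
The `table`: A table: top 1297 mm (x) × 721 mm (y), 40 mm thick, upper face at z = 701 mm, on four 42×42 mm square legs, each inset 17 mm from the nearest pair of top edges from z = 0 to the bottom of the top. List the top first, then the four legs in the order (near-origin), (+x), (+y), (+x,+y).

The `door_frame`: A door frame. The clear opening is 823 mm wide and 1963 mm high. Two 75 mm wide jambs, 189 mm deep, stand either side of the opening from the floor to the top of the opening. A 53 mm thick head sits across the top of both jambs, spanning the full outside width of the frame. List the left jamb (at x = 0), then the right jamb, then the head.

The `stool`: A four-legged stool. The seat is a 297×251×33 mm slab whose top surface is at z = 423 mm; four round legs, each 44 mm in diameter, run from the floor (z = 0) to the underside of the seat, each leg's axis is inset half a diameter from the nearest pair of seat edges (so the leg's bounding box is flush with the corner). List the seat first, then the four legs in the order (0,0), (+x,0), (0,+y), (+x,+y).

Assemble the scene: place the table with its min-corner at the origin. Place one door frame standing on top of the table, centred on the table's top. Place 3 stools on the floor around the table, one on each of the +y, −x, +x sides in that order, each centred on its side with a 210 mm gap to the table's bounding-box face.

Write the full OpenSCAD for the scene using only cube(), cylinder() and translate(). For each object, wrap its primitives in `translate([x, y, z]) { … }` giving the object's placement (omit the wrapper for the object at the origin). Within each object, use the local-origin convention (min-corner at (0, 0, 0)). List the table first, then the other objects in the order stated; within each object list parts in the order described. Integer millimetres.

translate([0, 0, 661]) cube([1297, 721, 40]);
translate([17, 17, 0]) cube([42, 42, 661]);
translate([1238, 17, 0]) cube([42, 42, 661]);
translate([17, 662, 0]) cube([42, 42, 661]);
translate([1238, 662, 0]) cube([42, 42, 661]);
translate([162, 266, 701]) {
  cube([75, 189, 1963]);
  translate([898, 0, 0]) cube([75, 189, 1963]);
  translate([0, 0, 1963]) cube([973, 189, 53]);
}
translate([500, 931, 0]) {
  translate([0, 0, 390]) cube([297, 251, 33]);
  translate([22, 22, 0]) cylinder(h = 390, r = 22);
  translate([275, 22, 0]) cylinder(h = 390, r = 22);
  translate([22, 229, 0]) cylinder(h = 390, r = 22);
  translate([275, 229, 0]) cylinder(h = 390, r = 22);
}
translate([-507, 235, 0]) {
  translate([0, 0, 390]) cube([297, 251, 33]);
  translate([22, 22, 0]) cylinder(h = 390, r = 22);
  translate([275, 22, 0]) cylinder(h = 390, r = 22);
  translate([22, 229, 0]) cylinder(h = 390, r = 22);
  translate([275, 229, 0]) cylinder(h = 390, r = 22);
}
translate([1507, 235, 0]) {
  translate([0, 0, 390]) cube([297, 251, 33]);
  translate([22, 22, 0]) cylinder(h = 390, r = 22);
  translate([275, 22, 0]) cylinder(h = 390, r = 22);
  translate([22, 229, 0]) cylinder(h = 390, r = 22);
  translate([275, 229, 0]) cylinder(h = 390, r = 22);
}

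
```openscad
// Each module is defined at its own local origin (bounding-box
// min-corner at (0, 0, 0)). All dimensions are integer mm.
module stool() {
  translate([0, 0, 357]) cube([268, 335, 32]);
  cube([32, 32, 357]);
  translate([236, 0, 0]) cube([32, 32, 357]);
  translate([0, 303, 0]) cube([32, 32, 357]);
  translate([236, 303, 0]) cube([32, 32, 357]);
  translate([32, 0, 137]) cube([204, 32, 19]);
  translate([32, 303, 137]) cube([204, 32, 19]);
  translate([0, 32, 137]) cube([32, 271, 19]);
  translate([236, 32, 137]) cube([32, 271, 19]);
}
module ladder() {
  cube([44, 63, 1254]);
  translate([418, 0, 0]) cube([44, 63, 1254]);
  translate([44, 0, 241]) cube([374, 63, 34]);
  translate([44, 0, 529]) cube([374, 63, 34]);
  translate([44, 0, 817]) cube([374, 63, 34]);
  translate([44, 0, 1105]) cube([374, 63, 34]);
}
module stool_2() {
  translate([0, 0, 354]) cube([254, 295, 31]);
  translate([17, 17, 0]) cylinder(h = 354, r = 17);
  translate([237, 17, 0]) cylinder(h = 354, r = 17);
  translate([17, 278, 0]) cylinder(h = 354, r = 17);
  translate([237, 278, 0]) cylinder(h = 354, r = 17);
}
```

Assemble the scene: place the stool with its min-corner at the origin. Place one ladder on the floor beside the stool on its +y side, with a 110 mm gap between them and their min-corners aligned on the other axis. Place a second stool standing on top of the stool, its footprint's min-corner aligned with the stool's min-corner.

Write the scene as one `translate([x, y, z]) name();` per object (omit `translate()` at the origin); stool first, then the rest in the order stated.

stool();
translate([0, 445, 0]) ladder();
translate([0, 0, 389]) stool_2();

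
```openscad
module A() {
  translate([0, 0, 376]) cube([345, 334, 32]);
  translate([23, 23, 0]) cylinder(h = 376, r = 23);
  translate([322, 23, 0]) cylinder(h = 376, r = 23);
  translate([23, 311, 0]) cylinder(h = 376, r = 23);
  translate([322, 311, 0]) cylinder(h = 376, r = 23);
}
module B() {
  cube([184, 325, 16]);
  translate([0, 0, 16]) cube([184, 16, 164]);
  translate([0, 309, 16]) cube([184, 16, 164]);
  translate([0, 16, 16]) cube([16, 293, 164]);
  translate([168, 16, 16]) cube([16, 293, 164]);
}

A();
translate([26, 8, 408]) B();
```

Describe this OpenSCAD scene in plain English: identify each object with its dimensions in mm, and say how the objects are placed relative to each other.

A is a simple wooden stool: a rectangular seat 345 mm (x) by 334 mm (y), 32 mm thick, top face at z = 408 mm, on four round legs, each 46 mm in diameter. The legs rest on z = 0, each leg's axis is inset half a diameter from the nearest pair of seat edges (so the leg's bounding box is flush with the corner).

B is an open storage box with external size 184×325×180 mm and wall thickness 16 mm (the base is also 16 mm thick). The base covers the whole footprint; the four walls stand on the base, with the y-facing walls full-width and the x-facing walls fitting between their inner faces.

The open box is on top of the stool.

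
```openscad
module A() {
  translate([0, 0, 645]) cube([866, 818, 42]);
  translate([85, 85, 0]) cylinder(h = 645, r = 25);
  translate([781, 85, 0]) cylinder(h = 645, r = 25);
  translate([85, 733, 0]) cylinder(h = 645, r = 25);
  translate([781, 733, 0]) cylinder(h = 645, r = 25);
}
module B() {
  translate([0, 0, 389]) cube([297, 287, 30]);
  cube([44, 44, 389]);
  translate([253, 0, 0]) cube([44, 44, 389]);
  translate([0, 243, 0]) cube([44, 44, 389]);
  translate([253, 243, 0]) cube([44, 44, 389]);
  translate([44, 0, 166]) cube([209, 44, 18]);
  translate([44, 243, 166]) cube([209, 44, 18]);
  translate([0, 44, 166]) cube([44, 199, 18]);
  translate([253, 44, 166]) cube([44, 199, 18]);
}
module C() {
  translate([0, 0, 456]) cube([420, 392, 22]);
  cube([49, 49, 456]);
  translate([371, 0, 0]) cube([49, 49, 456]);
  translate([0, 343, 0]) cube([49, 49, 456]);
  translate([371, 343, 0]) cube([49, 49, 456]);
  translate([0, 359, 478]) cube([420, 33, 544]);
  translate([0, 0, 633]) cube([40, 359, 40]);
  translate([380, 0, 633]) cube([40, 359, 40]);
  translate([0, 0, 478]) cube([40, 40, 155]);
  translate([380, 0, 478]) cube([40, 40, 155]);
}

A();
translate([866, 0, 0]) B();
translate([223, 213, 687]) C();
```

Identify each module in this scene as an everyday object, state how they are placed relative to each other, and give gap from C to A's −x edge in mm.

The chair's min-x is at 223; the table's min-x is 0; gap = 223 mm.

A is a table. B is a stool. C is a chair. The stool is against the table's +x side, with their −y faces flush. The chair is on top of the table, centred. The gap from the chair to the table's −x edge is 223 mm.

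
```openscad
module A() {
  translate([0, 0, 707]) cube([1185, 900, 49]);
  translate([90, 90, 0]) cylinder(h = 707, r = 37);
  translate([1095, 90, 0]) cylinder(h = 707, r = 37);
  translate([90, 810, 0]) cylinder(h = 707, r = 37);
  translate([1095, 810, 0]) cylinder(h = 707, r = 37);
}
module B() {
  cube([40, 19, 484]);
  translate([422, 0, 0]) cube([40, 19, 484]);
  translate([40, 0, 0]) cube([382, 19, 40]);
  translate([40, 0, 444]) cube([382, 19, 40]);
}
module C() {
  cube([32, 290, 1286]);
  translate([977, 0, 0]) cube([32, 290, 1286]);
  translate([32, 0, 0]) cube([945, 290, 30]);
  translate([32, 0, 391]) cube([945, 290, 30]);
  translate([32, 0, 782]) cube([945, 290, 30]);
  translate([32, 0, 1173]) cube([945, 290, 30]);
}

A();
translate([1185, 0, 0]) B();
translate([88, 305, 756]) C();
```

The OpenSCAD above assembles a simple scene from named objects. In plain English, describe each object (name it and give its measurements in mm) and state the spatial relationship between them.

A is a table: top 1185 mm (x) × 900 mm (y), 49 mm thick, upper face at z = 756 mm, on four round legs of 74 mm diameter, each leg's bounding box inset 53 mm from the nearest pair of top edges, running from z = 0 to the bottom of the top.

B is a rectangular picture frame lying in the x–z plane (depth along y). The opening is 382 mm wide (x) by 404 mm tall (z), surrounded by a border 40 mm wide on all four sides. The frame is 19 mm deep and is made of two full-height vertical stiles with two horizontal rails fitted between them.

C is a bookshelf 1009 mm wide overall, 290 mm deep and 1286 mm tall. The two sides are 32 mm thick vertical panels. 4 horizontal shelves of 30 mm thickness span between the inner faces of the sides; the lowest shelf sits on the floor and shelves are stacked with a clear vertical gap of 361 mm between each pair.

The picture frame is against the table's +x side, with their −y faces flush. The bookshelf is on top of the table, centred.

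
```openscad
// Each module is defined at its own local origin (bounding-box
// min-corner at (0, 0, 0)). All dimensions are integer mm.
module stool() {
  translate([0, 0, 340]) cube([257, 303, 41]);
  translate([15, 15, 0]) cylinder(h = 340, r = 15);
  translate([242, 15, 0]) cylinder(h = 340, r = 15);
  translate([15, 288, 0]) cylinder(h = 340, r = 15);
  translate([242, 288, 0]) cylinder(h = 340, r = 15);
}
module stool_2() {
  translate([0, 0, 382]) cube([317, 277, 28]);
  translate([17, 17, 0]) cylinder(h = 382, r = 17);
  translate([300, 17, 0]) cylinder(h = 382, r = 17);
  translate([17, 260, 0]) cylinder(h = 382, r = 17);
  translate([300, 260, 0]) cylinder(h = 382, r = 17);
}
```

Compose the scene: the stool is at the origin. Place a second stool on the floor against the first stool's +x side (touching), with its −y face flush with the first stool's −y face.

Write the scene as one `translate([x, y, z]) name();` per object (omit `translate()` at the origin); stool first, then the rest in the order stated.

stool();
translate([257, 0, 0]) stool_2();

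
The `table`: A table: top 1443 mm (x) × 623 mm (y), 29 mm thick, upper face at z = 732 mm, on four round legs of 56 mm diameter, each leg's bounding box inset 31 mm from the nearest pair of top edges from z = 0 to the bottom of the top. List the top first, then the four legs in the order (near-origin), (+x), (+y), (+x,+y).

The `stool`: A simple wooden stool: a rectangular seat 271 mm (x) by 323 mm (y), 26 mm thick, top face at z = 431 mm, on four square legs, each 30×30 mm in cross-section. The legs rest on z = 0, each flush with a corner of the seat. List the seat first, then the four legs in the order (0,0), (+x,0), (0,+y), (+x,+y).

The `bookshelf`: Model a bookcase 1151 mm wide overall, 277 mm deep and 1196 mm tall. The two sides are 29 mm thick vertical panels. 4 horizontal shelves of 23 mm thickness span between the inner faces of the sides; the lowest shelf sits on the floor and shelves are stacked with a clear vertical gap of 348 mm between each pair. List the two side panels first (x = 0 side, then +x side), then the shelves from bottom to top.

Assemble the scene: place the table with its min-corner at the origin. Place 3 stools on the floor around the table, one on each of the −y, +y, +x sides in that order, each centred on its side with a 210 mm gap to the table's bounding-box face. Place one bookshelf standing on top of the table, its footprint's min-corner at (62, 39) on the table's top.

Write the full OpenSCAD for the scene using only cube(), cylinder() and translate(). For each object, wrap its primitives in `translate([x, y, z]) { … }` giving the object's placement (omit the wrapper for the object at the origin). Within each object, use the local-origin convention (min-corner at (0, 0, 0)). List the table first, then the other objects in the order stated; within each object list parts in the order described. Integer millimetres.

translate([0, 0, 703]) cube([1443, 623, 29]);
translate([59, 59, 0]) cylinder(h = 703, r = 28);
translate([1384, 59, 0]) cylinder(h = 703, r = 28);
translate([59, 564, 0]) cylinder(h = 703, r = 28);
translate([1384, 564, 0]) cylinder(h = 703, r = 28);
translate([586, -533, 0]) {
  translate([0, 0, 405]) cube([271, 323, 26]);
  cube([30, 30, 405]);
  translate([241, 0, 0]) cube([30, 30, 405]);
  translate([0, 293, 0]) cube([30, 30, 405]);
  translate([241, 293, 0]) cube([30, 30, 405]);
}
translate([586, 833, 0]) {
  translate([0, 0, 405]) cube([271, 323, 26]);
  cube([30, 30, 405]);
  translate([241, 0, 0]) cube([30, 30, 405]);
  translate([0, 293, 0]) cube([30, 30, 405]);
  translate([241, 293, 0]) cube([30, 30, 405]);
}
translate([1653, 150, 0]) {
  translate([0, 0, 405]) cube([271, 323, 26]);
  cube([30, 30, 405]);
  translate([241, 0, 0]) cube([30, 30, 405]);
  translate([0, 293, 0]) cube([30, 30, 405]);
  translate([241, 293, 0]) cube([30, 30, 405]);
}
translate([62, 39, 732]) {
  cube([29, 277, 1196]);
  translate([1122, 0, 0]) cube([29, 277, 1196]);
  translate([29, 0, 0]) cube([1093, 277, 23]);
  translate([29, 0, 371]) cube([1093, 277, 23]);
  translate([29, 0, 742]) cube([1093, 277, 23]);
  translate([29, 0, 1113]) cube([1093, 277, 23]);
}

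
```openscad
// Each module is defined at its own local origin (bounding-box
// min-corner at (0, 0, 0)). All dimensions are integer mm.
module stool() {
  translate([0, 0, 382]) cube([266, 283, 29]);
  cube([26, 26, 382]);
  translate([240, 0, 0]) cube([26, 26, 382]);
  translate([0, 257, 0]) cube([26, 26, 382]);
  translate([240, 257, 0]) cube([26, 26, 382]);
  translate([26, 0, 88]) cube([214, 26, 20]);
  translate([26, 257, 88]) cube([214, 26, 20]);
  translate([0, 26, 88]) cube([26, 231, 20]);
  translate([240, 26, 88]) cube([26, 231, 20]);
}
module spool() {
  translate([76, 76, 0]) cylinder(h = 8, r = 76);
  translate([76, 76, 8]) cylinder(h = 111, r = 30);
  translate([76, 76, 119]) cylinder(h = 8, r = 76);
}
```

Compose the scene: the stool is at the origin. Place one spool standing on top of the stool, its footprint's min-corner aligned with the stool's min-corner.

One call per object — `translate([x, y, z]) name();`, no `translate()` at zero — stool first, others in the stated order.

stool();
translate([0, 0, 411]) spool();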